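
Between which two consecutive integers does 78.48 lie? 78 and 79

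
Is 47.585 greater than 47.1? Yes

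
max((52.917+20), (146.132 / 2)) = 73.066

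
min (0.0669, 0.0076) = 0.0076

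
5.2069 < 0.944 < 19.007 False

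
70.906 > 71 False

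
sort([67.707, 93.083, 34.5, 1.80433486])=[1.80433486, 34.5, 67.707, 93.083]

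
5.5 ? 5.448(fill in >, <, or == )>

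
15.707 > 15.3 True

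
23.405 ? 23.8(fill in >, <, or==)<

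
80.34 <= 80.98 True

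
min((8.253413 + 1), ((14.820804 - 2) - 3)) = 9.253413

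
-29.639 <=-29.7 False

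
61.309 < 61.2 False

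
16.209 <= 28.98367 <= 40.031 True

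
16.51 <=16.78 True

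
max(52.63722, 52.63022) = 52.63722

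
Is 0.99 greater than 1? No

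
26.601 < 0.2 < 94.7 False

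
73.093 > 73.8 False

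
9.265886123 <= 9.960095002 True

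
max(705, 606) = 705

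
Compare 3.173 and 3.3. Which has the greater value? 3.3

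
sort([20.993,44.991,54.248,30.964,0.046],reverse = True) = [54.248,44.991,30.964,20.993,0.046]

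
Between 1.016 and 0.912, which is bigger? 1.016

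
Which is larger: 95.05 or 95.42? 95.42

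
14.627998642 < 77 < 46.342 False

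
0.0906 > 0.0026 True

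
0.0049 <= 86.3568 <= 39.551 False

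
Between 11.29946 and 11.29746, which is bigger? 11.29946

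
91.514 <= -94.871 False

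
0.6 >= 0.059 True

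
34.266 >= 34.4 False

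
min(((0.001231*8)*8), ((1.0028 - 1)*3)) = 0.0084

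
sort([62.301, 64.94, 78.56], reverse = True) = [78.56, 64.94, 62.301]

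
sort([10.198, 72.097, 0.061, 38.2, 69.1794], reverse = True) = [72.097, 69.1794, 38.2, 10.198, 0.061]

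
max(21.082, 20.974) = 21.082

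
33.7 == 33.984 False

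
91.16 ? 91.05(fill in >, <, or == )>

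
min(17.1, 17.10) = 17.1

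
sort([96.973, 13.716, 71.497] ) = [13.716, 71.497, 96.973]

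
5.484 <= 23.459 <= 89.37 True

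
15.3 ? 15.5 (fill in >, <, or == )<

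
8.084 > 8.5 False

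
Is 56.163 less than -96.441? No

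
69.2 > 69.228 False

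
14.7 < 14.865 True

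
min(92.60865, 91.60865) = 91.60865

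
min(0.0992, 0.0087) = 0.0087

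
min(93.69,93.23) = 93.23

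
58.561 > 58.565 False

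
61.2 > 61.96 False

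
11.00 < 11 False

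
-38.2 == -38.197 False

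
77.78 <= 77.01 False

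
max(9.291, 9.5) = 9.5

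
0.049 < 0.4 True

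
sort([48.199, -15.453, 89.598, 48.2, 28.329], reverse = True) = [89.598, 48.2, 48.199, 28.329, -15.453]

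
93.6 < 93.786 True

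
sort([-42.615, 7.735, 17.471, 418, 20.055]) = [-42.615, 7.735, 17.471, 20.055, 418]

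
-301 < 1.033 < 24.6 True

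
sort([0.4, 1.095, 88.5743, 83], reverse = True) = [88.5743, 83, 1.095, 0.4]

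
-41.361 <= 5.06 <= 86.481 True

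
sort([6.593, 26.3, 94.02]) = [6.593, 26.3, 94.02]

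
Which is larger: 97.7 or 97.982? 97.982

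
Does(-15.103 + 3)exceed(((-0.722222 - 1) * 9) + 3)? Yes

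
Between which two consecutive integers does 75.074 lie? 75 and 76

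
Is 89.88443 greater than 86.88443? Yes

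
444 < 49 False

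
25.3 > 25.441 False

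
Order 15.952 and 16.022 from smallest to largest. 15.952, 16.022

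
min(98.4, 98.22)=98.22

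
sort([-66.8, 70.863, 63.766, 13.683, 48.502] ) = [-66.8, 13.683, 48.502, 63.766, 70.863]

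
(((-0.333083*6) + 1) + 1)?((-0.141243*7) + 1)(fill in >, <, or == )<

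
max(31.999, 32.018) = 32.018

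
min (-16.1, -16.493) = -16.493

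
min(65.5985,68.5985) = 65.5985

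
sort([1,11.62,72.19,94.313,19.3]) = [1,11.62,19.3,72.19,94.313]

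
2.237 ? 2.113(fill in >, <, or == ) >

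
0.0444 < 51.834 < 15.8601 False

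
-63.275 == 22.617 False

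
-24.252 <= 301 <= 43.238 False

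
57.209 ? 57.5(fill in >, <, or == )<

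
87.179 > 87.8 False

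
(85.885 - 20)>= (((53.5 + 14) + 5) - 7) True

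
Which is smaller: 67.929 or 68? 67.929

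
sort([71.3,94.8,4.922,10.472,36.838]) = [4.922,10.472,36.838,71.3,94.8]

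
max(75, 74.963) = 75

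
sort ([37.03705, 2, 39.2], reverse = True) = [39.2, 37.03705, 2]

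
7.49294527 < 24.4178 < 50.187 True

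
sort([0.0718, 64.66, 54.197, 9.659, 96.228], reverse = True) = [96.228, 64.66, 54.197, 9.659, 0.0718]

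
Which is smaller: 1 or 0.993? 0.993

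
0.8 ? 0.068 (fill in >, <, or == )>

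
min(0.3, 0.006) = 0.006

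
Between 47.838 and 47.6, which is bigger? 47.838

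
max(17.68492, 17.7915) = 17.7915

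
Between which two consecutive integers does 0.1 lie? 0 and 1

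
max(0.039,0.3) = 0.3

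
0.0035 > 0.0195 False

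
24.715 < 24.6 False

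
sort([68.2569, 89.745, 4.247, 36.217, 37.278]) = [4.247, 36.217, 37.278, 68.2569, 89.745]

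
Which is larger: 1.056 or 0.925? 1.056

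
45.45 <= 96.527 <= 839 True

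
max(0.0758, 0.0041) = 0.0758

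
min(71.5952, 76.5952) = 71.5952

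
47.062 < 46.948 False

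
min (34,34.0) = 34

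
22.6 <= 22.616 True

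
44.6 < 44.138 False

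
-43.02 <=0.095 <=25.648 True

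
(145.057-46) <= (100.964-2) False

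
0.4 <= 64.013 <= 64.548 True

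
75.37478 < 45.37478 False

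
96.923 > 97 False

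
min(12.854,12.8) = 12.8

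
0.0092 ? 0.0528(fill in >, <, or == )<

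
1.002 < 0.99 False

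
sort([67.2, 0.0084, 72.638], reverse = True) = [72.638, 67.2, 0.0084]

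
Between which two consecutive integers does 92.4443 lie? 92 and 93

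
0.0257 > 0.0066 True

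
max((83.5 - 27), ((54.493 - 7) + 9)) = 56.5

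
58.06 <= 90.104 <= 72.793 False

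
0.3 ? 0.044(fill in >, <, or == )>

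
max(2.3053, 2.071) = 2.3053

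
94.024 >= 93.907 True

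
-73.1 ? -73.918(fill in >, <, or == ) >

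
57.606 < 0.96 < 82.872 False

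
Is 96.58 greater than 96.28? Yes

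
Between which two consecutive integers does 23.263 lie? 23 and 24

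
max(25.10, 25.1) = 25.1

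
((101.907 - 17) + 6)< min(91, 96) True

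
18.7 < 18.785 True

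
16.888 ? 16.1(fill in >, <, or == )>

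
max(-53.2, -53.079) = -53.079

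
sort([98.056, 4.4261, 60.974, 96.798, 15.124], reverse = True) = [98.056, 96.798, 60.974, 15.124, 4.4261]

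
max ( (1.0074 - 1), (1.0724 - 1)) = 0.0724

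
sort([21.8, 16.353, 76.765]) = [16.353, 21.8, 76.765]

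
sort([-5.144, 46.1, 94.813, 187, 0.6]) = [-5.144, 0.6, 46.1, 94.813, 187]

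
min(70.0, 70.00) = 70.0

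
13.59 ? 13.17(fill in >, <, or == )>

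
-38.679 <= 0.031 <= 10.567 True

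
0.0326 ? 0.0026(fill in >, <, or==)>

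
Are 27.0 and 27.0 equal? Yes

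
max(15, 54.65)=54.65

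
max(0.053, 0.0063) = 0.053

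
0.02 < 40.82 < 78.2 True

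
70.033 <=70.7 True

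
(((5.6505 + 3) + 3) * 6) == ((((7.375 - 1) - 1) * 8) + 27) False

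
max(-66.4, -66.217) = -66.217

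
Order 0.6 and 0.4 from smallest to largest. 0.4, 0.6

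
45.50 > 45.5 False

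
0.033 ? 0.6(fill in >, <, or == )<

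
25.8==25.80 True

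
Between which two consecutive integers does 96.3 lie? 96 and 97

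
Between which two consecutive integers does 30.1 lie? 30 and 31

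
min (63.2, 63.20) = 63.2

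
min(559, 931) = 559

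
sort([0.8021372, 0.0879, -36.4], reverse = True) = [0.8021372, 0.0879, -36.4]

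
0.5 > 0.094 True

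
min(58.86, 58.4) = 58.4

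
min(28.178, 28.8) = 28.178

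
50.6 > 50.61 False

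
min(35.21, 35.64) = 35.21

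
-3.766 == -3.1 False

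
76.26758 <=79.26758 True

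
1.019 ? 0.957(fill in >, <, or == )>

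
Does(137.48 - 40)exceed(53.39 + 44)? Yes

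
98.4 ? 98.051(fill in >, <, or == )>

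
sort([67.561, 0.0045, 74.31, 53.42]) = [0.0045, 53.42, 67.561, 74.31]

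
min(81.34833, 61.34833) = 61.34833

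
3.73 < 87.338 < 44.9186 False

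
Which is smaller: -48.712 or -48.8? -48.8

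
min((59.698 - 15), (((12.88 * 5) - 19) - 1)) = 44.4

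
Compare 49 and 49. They are equal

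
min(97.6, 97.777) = 97.6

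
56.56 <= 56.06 False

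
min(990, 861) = 861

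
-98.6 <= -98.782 False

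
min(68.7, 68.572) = 68.572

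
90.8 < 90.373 False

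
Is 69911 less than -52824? No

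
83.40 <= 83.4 True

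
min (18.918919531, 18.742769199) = 18.742769199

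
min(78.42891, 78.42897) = 78.42891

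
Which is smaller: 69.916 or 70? 69.916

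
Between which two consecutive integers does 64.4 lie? 64 and 65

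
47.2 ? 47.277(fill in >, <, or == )<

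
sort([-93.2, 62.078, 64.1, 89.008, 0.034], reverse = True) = [89.008, 64.1, 62.078, 0.034, -93.2]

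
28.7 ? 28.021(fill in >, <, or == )>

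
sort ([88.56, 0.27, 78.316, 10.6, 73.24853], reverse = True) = [88.56, 78.316, 73.24853, 10.6, 0.27]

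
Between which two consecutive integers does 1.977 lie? 1 and 2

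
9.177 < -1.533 False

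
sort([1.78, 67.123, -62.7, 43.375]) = [-62.7, 1.78, 43.375, 67.123]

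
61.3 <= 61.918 True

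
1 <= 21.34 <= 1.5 False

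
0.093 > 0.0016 True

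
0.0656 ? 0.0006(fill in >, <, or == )>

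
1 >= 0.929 True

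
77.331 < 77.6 True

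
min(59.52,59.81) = 59.52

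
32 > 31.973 True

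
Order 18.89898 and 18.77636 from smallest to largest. 18.77636, 18.89898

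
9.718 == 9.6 False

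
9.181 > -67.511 True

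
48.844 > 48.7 True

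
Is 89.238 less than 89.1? No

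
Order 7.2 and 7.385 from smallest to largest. 7.2, 7.385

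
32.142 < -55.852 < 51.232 False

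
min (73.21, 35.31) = 35.31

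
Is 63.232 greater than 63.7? No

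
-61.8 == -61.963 False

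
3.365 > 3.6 False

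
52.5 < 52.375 False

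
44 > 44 False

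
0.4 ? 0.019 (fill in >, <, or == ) >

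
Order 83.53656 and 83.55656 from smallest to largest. 83.53656, 83.55656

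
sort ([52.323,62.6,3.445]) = [3.445,52.323,62.6]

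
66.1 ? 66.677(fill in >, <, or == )<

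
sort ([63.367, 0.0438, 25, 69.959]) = [0.0438, 25, 63.367, 69.959]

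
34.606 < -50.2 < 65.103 False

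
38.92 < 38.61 False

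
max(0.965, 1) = 1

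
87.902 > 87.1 True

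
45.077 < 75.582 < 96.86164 True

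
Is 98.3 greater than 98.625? No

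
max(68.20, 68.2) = 68.2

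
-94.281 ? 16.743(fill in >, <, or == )<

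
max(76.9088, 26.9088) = 76.9088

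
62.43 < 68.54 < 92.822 True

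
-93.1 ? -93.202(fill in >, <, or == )>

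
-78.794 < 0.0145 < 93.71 True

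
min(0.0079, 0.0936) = 0.0079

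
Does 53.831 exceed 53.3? Yes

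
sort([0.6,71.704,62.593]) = [0.6,62.593,71.704]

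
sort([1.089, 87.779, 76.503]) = [1.089, 76.503, 87.779]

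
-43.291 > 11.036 False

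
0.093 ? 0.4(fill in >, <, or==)<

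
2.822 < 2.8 False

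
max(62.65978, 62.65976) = 62.65978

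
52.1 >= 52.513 False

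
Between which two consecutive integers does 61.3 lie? 61 and 62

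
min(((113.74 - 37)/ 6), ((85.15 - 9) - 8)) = 12.79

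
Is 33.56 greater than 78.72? No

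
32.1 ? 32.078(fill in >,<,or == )>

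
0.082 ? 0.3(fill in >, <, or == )<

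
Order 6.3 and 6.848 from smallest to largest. 6.3, 6.848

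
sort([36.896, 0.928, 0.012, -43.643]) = [-43.643, 0.012, 0.928, 36.896]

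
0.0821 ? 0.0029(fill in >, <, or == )>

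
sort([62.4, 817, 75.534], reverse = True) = [817, 75.534, 62.4]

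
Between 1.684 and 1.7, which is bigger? 1.7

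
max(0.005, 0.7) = 0.7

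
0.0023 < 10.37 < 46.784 True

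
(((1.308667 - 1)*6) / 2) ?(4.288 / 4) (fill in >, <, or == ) <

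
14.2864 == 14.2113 False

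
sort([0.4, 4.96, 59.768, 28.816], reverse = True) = [59.768, 28.816, 4.96, 0.4]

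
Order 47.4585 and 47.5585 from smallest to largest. 47.4585, 47.5585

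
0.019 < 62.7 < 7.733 False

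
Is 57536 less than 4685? No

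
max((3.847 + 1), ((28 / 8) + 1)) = 4.847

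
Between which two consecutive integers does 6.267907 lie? 6 and 7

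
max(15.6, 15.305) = 15.6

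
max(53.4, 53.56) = 53.56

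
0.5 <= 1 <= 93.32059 True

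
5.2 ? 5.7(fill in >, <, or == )<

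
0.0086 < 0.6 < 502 True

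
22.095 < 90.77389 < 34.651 False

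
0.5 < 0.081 False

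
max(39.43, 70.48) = 70.48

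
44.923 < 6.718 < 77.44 False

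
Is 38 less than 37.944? No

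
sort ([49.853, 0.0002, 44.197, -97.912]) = [-97.912, 0.0002, 44.197, 49.853]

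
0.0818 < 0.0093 False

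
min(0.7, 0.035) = 0.035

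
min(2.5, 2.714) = 2.5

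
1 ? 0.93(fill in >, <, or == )>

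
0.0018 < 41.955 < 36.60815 False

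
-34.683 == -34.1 False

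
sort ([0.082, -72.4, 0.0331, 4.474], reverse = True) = [4.474, 0.082, 0.0331, -72.4]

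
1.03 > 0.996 True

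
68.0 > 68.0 False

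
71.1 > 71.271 False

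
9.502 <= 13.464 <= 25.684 True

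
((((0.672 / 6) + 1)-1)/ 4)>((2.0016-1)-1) True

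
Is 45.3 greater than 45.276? Yes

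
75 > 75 False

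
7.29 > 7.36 False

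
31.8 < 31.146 False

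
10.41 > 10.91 False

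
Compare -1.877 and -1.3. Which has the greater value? -1.3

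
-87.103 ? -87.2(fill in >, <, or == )>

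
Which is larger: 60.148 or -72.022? 60.148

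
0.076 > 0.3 False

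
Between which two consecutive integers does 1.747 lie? 1 and 2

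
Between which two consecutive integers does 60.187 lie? 60 and 61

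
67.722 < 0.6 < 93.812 False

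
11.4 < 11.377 False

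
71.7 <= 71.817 True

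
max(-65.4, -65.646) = -65.4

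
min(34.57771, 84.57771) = 34.57771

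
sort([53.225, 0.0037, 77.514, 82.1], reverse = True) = [82.1, 77.514, 53.225, 0.0037]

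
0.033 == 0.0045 False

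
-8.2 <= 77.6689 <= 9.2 False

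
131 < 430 True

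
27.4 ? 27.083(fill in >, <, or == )>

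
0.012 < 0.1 True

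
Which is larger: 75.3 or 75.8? 75.8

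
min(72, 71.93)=71.93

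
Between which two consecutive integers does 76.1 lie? 76 and 77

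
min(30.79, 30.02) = 30.02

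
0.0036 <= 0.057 True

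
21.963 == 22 False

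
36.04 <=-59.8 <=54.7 False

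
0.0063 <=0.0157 True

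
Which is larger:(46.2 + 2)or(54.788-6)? (54.788-6)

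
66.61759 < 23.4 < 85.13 False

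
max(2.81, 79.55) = 79.55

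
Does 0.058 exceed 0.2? No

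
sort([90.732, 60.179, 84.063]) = [60.179, 84.063, 90.732]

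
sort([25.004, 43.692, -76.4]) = [-76.4, 25.004, 43.692]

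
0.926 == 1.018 False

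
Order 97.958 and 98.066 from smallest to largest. 97.958, 98.066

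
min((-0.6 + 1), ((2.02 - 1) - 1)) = 0.02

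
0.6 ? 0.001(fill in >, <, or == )>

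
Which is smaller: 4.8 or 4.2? 4.2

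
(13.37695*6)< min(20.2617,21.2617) False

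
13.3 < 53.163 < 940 True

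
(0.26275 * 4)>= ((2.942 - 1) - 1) True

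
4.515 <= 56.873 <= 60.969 True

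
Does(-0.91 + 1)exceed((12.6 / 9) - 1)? No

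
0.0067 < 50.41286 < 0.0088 False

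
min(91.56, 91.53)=91.53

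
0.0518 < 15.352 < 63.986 True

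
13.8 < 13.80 False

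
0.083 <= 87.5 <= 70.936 False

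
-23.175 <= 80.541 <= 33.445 False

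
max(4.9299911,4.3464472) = 4.9299911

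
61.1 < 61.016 False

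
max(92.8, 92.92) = 92.92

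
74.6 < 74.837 True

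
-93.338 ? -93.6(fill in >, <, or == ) >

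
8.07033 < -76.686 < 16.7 False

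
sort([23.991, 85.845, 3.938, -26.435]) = [-26.435, 3.938, 23.991, 85.845]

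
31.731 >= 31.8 False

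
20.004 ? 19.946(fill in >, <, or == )>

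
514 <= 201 False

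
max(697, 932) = 932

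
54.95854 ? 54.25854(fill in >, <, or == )>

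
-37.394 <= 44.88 True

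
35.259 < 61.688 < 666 True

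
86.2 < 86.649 True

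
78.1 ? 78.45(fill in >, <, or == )<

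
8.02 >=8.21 False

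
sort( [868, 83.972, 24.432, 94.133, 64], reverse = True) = [868, 94.133, 83.972, 64, 24.432]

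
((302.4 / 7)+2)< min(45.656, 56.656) True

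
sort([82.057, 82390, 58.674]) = [58.674, 82.057, 82390]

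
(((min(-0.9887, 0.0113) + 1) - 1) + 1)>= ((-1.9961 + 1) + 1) True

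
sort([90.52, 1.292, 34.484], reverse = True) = [90.52, 34.484, 1.292]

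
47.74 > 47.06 True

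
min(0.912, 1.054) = 0.912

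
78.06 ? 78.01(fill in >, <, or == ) >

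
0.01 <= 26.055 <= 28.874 True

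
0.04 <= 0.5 True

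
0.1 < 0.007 False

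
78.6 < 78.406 False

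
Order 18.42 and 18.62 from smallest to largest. 18.42, 18.62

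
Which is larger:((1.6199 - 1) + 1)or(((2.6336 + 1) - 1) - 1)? (((2.6336 + 1) - 1) - 1)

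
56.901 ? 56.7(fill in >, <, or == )>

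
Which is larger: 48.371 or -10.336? 48.371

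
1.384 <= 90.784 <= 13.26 False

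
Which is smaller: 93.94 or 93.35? 93.35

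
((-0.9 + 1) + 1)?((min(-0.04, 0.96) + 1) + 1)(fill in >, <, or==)<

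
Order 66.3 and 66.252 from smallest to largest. 66.252, 66.3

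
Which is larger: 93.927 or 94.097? 94.097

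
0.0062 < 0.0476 True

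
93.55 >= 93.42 True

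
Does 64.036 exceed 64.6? No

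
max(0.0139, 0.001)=0.0139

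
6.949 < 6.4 False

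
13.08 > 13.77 False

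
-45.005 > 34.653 False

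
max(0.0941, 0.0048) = 0.0941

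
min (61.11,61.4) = 61.11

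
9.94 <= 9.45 False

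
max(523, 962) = 962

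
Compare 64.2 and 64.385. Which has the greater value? 64.385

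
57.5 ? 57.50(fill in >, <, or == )==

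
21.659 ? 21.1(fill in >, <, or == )>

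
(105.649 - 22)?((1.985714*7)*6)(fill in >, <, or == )>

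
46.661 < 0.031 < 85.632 False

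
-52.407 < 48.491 True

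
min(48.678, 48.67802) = 48.678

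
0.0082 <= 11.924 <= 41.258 True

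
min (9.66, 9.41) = 9.41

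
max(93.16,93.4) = 93.4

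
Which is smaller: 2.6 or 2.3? 2.3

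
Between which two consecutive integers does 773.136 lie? 773 and 774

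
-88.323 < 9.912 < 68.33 True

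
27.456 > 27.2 True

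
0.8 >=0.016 True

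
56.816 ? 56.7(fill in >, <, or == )>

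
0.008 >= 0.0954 False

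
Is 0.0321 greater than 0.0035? Yes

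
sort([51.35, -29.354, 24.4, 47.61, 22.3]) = [-29.354, 22.3, 24.4, 47.61, 51.35]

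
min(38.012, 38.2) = 38.012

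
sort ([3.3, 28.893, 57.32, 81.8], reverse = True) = [81.8, 57.32, 28.893, 3.3]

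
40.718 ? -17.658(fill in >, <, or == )>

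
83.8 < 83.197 False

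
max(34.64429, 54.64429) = 54.64429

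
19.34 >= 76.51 False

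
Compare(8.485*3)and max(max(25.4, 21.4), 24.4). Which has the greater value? (8.485*3)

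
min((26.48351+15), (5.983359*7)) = 41.48351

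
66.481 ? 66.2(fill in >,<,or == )>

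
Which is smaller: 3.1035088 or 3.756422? 3.1035088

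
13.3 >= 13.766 False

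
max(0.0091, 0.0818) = 0.0818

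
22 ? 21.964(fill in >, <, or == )>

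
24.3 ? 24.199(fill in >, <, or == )>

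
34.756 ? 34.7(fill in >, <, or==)>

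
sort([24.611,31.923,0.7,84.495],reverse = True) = [84.495,31.923,24.611,0.7]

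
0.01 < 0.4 True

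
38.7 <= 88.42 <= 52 False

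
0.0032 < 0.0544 True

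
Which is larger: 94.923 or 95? 95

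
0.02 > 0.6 False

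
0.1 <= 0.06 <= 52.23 False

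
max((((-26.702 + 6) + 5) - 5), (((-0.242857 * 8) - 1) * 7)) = -20.599992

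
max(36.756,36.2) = 36.756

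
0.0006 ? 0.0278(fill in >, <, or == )<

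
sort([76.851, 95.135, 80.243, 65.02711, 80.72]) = [65.02711, 76.851, 80.243, 80.72, 95.135]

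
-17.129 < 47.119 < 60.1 True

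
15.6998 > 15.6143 True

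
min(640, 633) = 633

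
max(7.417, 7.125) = 7.417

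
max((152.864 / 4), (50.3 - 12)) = 38.3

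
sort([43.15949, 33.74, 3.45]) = [3.45, 33.74, 43.15949]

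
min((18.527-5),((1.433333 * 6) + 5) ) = 13.527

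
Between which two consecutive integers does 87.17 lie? 87 and 88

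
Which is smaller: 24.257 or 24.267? 24.257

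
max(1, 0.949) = 1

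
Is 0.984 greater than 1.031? No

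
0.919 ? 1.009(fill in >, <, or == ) <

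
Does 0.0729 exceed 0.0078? Yes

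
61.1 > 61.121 False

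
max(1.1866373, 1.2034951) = 1.2034951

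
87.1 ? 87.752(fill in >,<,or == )<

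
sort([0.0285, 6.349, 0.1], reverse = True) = [6.349, 0.1, 0.0285]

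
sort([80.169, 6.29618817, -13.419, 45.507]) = [-13.419, 6.29618817, 45.507, 80.169]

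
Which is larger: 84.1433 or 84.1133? 84.1433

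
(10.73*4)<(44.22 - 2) False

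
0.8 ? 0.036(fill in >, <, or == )>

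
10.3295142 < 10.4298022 True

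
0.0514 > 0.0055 True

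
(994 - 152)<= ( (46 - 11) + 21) False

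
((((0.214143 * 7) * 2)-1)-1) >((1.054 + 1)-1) False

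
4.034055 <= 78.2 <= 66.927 False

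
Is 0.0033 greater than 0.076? No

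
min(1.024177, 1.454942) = 1.024177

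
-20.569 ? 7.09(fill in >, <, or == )<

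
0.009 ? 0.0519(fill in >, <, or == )<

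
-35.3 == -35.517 False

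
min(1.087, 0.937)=0.937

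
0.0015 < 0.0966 True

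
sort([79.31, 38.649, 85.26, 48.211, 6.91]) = [6.91, 38.649, 48.211, 79.31, 85.26]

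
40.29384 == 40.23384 False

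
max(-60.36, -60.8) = -60.36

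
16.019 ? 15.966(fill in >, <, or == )>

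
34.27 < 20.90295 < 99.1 False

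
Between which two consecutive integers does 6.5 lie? 6 and 7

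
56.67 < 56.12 False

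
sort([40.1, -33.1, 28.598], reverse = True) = [40.1, 28.598, -33.1]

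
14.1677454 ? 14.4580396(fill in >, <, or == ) <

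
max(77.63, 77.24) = 77.63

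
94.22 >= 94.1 True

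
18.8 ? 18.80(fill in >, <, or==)==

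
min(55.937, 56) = 55.937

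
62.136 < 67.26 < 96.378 True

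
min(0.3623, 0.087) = 0.087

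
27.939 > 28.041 False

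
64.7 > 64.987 False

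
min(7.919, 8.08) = 7.919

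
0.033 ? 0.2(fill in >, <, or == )<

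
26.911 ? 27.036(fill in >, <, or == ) <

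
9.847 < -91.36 False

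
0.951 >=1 False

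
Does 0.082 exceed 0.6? No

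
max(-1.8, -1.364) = -1.364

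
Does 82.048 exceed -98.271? Yes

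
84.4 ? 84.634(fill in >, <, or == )<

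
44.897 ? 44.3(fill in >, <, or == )>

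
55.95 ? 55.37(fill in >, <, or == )>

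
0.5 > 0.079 True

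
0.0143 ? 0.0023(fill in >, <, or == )>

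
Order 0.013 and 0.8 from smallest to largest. 0.013,0.8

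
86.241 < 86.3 True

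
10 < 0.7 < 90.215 False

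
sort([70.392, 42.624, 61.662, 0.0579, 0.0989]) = [0.0579, 0.0989, 42.624, 61.662, 70.392]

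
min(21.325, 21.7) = 21.325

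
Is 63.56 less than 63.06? No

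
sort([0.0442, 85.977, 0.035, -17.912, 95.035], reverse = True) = [95.035, 85.977, 0.0442, 0.035, -17.912]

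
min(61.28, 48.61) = 48.61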